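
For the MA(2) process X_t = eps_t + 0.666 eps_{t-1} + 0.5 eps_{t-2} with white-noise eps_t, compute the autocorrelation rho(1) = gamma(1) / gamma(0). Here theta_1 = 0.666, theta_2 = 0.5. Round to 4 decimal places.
\rho(1) = 0.5899

For an MA(q) process with theta_0 = 1, the autocovariance is
  gamma(k) = sigma^2 * sum_{i=0..q-k} theta_i * theta_{i+k},
and rho(k) = gamma(k) / gamma(0). Sigma^2 cancels.
  numerator   = (1)*(0.666) + (0.666)*(0.5) = 0.999.
  denominator = (1)^2 + (0.666)^2 + (0.5)^2 = 1.693556.
  rho(1) = 0.999 / 1.693556 = 0.5899.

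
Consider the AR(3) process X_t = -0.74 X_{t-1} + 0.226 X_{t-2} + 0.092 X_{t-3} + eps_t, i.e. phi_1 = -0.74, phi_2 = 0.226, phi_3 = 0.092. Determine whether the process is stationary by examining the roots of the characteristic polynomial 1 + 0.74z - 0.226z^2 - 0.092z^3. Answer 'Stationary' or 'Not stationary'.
\text{Stationary}

The AR(p) characteristic polynomial is P(z) = 1 + 0.74z - 0.226z^2 - 0.092z^3.
Stationarity requires all roots to lie outside the unit circle, i.e. |z| > 1 for every root.
Degree 3: look for a simple real root z0 first, then factor out (1 - z/z0) and solve the remaining quadratic.
Testing z0 = 2.5: P(2.5) = 1 + (0.74)(2.5) + (-0.226)(2.5)^2 + (-0.092)(2.5)^3
  = 1 + (1.85) + (-1.4125) + (-1.4375) = 0.  So z_0 = 2.5 is a root, |z_0| = 2.5.
Divide out the factor (1 - 0.4 z) = (1 - z/z0) (since 1/z0 = 0.4):
  P(z) = (1 - 0.4 z)(1 + (1.14) z + (0.23) z^2)
  [check: z-coef 1.14 - (0.4) = 0.74; z^2-coef 0.23 - (0.4)(1.14) = -0.226; z^3-coef -(0.4)(0.23) = -0.092.]
Remaining roots from the quadratic factor 1 + (1.14) z + (0.23) z^2:
  Set 1 + (1.14) z + (0.23) z^2 = 0, i.e. a z^2 + b z + c = 0 with a = 0.23, b = 1.14, c = 1.
  Discriminant D = b^2 - 4ac = (1.14)^2 - 4*(0.23)*1 = 1.2996 - (0.92) = 0.3796.
  D >= 0, so the roots are real: z = (-b +/- sqrt(D)) / (2a) = (-1.14 +/- 0.616117) / (0.46).
    z_1 = (-1.14 + 0.616117) / (0.46) = -1.1389,   |z_1| = 1.1389.
    z_2 = (-1.14 - 0.616117) / (0.46) = -3.8176,   |z_2| = 3.8176.
Moduli of all roots: 2.5000, 1.1389, 3.8176.
All moduli strictly greater than 1? Yes.
Verdict: Stationary.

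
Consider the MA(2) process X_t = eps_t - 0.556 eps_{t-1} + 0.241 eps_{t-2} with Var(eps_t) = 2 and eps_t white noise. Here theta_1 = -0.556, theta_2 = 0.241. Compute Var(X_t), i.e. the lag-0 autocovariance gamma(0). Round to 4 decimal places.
\gamma(0) = 2.7344

For an MA(q) process X_t = eps_t + sum_i theta_i eps_{t-i} with
Var(eps_t) = sigma^2, the variance is
  gamma(0) = sigma^2 * (1 + sum_i theta_i^2).
  sum_i theta_i^2 = (-0.556)^2 + (0.241)^2 = 0.309136 + 0.058081 = 0.367217.
  gamma(0) = 2 * (1 + 0.367217) = 2 * 1.367217 = 2.734434, which rounds to 2.7344.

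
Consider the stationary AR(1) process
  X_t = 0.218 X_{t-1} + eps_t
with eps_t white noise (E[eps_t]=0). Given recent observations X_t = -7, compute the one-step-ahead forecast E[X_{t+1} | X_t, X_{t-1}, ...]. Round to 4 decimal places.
E[X_{t+1} \mid \mathcal F_t] = -1.5260

For an AR(p) model X_t = c + sum_i phi_i X_{t-i} + eps_t, the
one-step-ahead conditional mean is
  E[X_{t+1} | X_t, ...] = c + sum_i phi_i X_{t+1-i}.
Substitute known values:
  E[X_{t+1} | ...] = (0.218) * (-7)
                   = -1.5260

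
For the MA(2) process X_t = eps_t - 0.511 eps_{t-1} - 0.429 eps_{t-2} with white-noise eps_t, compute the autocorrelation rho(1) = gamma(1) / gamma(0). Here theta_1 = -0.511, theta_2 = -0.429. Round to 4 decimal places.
\rho(1) = -0.2019

For an MA(q) process with theta_0 = 1, the autocovariance is
  gamma(k) = sigma^2 * sum_{i=0..q-k} theta_i * theta_{i+k},
and rho(k) = gamma(k) / gamma(0). Sigma^2 cancels.
  numerator   = (1)*(-0.511) + (-0.511)*(-0.429) = -0.291781.
  denominator = (1)^2 + (-0.511)^2 + (-0.429)^2 = 1.445162.
  rho(1) = -0.291781 / 1.445162 = -0.2019.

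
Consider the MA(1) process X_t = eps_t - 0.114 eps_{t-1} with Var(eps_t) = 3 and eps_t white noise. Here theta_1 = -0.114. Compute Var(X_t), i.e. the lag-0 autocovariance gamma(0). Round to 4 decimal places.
\gamma(0) = 3.0390

For an MA(q) process X_t = eps_t + sum_i theta_i eps_{t-i} with
Var(eps_t) = sigma^2, the variance is
  gamma(0) = sigma^2 * (1 + sum_i theta_i^2).
  sum_i theta_i^2 = (-0.114)^2 = 0.012996.
  gamma(0) = 3 * (1 + 0.012996) = 3 * 1.012996 = 3.038988, which rounds to 3.0390.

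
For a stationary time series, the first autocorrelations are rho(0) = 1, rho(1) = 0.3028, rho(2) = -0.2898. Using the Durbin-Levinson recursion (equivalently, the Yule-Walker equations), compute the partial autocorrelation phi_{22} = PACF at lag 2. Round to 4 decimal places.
\phi_{22} = -0.4200

The PACF at lag k is phi_{kk}, the last component of the solution
to the Yule-Walker system G_k phi = r_k where
  (G_k)_{ij} = rho(|i - j|), (r_k)_i = rho(i), i,j = 1..k.
Equivalently, Durbin-Levinson gives phi_{kk} iteratively:
  phi_{11} = rho(1)
  phi_{kk} = [rho(k) - sum_{j=1..k-1} phi_{k-1,j} rho(k-j)]
            / [1 - sum_{j=1..k-1} phi_{k-1,j} rho(j)],
  phi_{k,j} = phi_{k-1,j} - phi_{kk} phi_{k-1,k-j},  j = 1..k-1.
Step k = 1:
  phi_11 = rho(1) = 0.3028.
Step k = 2:
  phi_22 = [rho(2) - phi_11 rho(1)] / [1 - phi_11 rho(1)] = [-0.2898 - (0.3028)(0.3028)] / [1 - (0.3028)(0.3028)]
         = -0.38148784 / 0.90831216 = -0.42.
Therefore phi_{22} = -0.4200.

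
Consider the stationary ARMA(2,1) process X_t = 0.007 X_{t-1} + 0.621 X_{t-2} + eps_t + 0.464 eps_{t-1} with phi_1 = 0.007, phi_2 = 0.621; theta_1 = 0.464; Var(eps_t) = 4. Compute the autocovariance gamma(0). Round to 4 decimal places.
\gamma(0) = 8.0269

Multiply the model equation by X_{t-k} and take expectations. With theta_0 = psi_0 = 1 and psi_j the MA(infinity) weights, this gives
  gamma(k) - sum_i phi_i gamma(k-i) = c_k,
  c_k = sigma^2 * sum_{j=k..q} theta_j psi_{j-k}   (c_k = 0 for k > q),
using gamma(-m) = gamma(m).
psi-weights needed (psi_j = theta_j + sum_i phi_i psi_{j-i}):
  psi_1 = theta_1 + phi_1 = 0.464 + (0.007) = 0.471
Right-hand sides:
  c_0 = sigma^2 (1 + theta_1 psi_1) = 4 * (1 + (0.464)(0.471)) = 4 * 1.218544 = 4.874176
  c_1 = sigma^2 theta_1 = 4 * (0.464) = 1.856
  c_2 = 0
Equations for k = 0, 1, 2 (AR order 2, c_2 = 0):
  (E0) gamma(0) = phi_1 gamma(1) + phi_2 gamma(2) + c_0
  (E1) gamma(1) = phi_1 gamma(0) + phi_2 gamma(1) + c_1
  (E2) gamma(2) = phi_1 gamma(1) + phi_2 gamma(0)
From (E1): gamma(1) = A gamma(0) + B with
  A = phi_1 / (1 - phi_2) = 0.007 / 0.379 = 0.01847,   B = c_1 / (1 - phi_2) = 1.856 / 0.379 = 4.897098.
Insert (E2) into (E0): gamma(0) (1 - phi_2^2) = phi_1 (1 + phi_2) gamma(1) + c_0.
  phi_1 (1 + phi_2) = (0.007)(1.621) = 0.011347,   1 - phi_2^2 = 0.614359.
Replace gamma(1) by A gamma(0) + B and collect gamma(0):
  gamma(0) [0.614359 - (0.011347)(0.01847)] = (0.011347)(4.897098) + 4.874176
  gamma(0) * 0.614149 = 4.929743
  gamma(0) = 4.929743 / 0.614149 = 8.026945.
Therefore gamma(0) = 8.0269 (to 4 decimal places).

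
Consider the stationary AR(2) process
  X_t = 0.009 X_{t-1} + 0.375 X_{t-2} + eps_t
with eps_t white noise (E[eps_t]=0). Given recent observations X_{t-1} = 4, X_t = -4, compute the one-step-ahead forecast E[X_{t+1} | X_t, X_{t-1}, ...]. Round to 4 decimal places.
E[X_{t+1} \mid \mathcal F_t] = 1.4640

For an AR(p) model X_t = c + sum_i phi_i X_{t-i} + eps_t, the
one-step-ahead conditional mean is
  E[X_{t+1} | X_t, ...] = c + sum_i phi_i X_{t+1-i}.
Substitute known values:
  E[X_{t+1} | ...] = (0.009) * (-4) + (0.375) * (4)
                   = 1.4640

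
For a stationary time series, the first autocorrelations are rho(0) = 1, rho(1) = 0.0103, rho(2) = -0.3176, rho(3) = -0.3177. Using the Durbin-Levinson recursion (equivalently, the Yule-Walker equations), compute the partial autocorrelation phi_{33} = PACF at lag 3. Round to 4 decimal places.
\phi_{33} = -0.3450

The PACF at lag k is phi_{kk}, the last component of the solution
to the Yule-Walker system G_k phi = r_k where
  (G_k)_{ij} = rho(|i - j|), (r_k)_i = rho(i), i,j = 1..k.
Equivalently, Durbin-Levinson gives phi_{kk} iteratively:
  phi_{11} = rho(1)
  phi_{kk} = [rho(k) - sum_{j=1..k-1} phi_{k-1,j} rho(k-j)]
            / [1 - sum_{j=1..k-1} phi_{k-1,j} rho(j)],
  phi_{k,j} = phi_{k-1,j} - phi_{kk} phi_{k-1,k-j},  j = 1..k-1.
Step k = 1:
  phi_11 = rho(1) = 0.0103.
Step k = 2:
  phi_22 = [rho(2) - phi_11 rho(1)] / [1 - phi_11 rho(1)] = [-0.3176 - (0.0103)(0.0103)] / [1 - (0.0103)(0.0103)]
         = -0.31770609 / 0.99989391 = -0.31774.
  Update: phi_21 = phi_11 - phi_22 phi_11 = 0.0103 - (-0.31774)(0.0103) = 0.013573.
Step k = 3:
  phi_33 = [rho(3) - phi_21 rho(2) - phi_22 rho(1)] / [1 - phi_21 rho(1) - phi_22 rho(2)]
    numerator   = -0.3177 - (0.013573)(-0.3176) - (-0.31774)(0.0103) = -0.31011658
    denominator = 1 - (0.013573)(0.0103) - (-0.31774)(-0.3176) = 0.89894604
  phi_33 = -0.31011658 / 0.89894604 = -0.345.
Therefore phi_{33} = -0.3450.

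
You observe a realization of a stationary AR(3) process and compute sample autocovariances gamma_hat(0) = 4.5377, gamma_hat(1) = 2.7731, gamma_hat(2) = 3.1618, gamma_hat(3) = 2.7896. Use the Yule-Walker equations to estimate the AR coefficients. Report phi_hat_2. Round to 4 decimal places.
\hat\phi_{2} = 0.4560

The Yule-Walker equations for an AR(p) process read, in matrix form,
  Gamma_p phi = r_p,   with   (Gamma_p)_{ij} = gamma(|i - j|),
                       (r_p)_i = gamma(i),   i,j = 1..p.
Substitute the sample gammas (Toeplitz matrix and right-hand side of size 3):
  Gamma_p = [[4.5377, 2.7731, 3.1618], [2.7731, 4.5377, 2.7731], [3.1618, 2.7731, 4.5377]]
  r_p     = [2.7731, 3.1618, 2.7896]
Written out (R1..R3):
  (R1) 4.5377 phi_1 + 2.7731 phi_2 + 3.1618 phi_3 = 2.7731
  (R2) 2.7731 phi_1 + 4.5377 phi_2 + 2.7731 phi_3 = 3.1618
  (R3) 3.1618 phi_1 + 2.7731 phi_2 + 4.5377 phi_3 = 2.7896
Gaussian elimination:
  R2 <- R2 - (2.7731/4.5377) R1 = R2 - (0.611125) R1:  2.84299 phi_2 + 0.840846 phi_3 = 1.46709
  R3 <- R3 - (3.1618/4.5377) R1 = R3 - (0.696785) R1:  0.840846 phi_2 + 2.334606 phi_3 = 0.857346
  R3 <- R3 - (0.840846/2.84299) R2 = R3 - (0.295761) R2:  2.085916 phi_3 = 0.423438
Back-substitution:
  phi_hat_3 = 0.423438 / 2.085916 = 0.202998
  phi_hat_2 = (1.46709 - (0.840846)(0.202998)) / 2.84299 = 0.455999
  phi_hat_1 = (2.7731 - (2.7731)(0.455999) - (3.1618)(0.202998)) / 4.5377 = 0.191006
So phi_hat = [0.1910, 0.4560, 0.2030].
Therefore phi_hat_2 = 0.4560.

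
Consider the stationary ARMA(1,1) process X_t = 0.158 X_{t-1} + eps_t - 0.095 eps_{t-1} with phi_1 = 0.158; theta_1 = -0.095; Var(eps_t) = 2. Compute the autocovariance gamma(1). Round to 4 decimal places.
\gamma(1) = 0.1273

Multiply the model equation by X_{t-k} and take expectations. With theta_0 = psi_0 = 1 and psi_j the MA(infinity) weights, this gives
  gamma(k) - sum_i phi_i gamma(k-i) = c_k,
  c_k = sigma^2 * sum_{j=k..q} theta_j psi_{j-k}   (c_k = 0 for k > q),
using gamma(-m) = gamma(m).
psi-weights needed (psi_j = theta_j + sum_i phi_i psi_{j-i}):
  psi_1 = theta_1 + phi_1 = -0.095 + (0.158) = 0.063
Right-hand sides:
  c_0 = sigma^2 (1 + theta_1 psi_1) = 2 * (1 + (-0.095)(0.063)) = 2 * 0.994015 = 1.98803
  c_1 = sigma^2 theta_1 = 2 * (-0.095) = -0.19
  c_2 = 0
Equations for k = 0 and k = 1 (AR order 1):
  gamma(0) = phi_1 gamma(1) + c_0
  gamma(1) = phi_1 gamma(0) + c_1
Substituting the second into the first: gamma(0) (1 - phi_1^2) = c_0 + phi_1 c_1, so
  gamma(0) = (c_0 + phi_1 c_1) / (1 - phi_1^2) = (1.98803 + (0.158)(-0.19)) / (1 - (0.158)^2) = 1.95801 / 0.975036 = 2.008141.
  gamma(1) = phi_1 gamma(0) + c_1 = (0.158)(2.008141) + (-0.19) = 0.127286.
Therefore gamma(1) = 0.1273 (to 4 decimal places).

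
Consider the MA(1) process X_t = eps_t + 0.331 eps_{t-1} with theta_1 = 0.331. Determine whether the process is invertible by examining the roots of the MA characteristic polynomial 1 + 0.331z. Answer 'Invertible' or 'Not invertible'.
\text{Invertible}

The MA(q) characteristic polynomial is P(z) = 1 + 0.331z.
Invertibility requires all roots to lie outside the unit circle, i.e. |z| > 1 for every root.
This is linear in z: 1 + (0.331) z = 0  =>  z = -1/(0.331) = -3.021148,  |z| = 3.021148.
Moduli of all roots: 3.0211.
All moduli strictly greater than 1? Yes.
Verdict: Invertible.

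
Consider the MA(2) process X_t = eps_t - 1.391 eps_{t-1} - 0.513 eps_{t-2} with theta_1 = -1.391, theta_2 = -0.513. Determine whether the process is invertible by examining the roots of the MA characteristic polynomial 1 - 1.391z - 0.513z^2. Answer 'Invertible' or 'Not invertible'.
\text{Not invertible}

The MA(q) characteristic polynomial is P(z) = 1 - 1.391z - 0.513z^2.
Invertibility requires all roots to lie outside the unit circle, i.e. |z| > 1 for every root.
Set 1 + (-1.391) z + (-0.513) z^2 = 0, i.e. a z^2 + b z + c = 0 with a = -0.513, b = -1.391, c = 1.
Discriminant D = b^2 - 4ac = (-1.391)^2 - 4*(-0.513)*1 = 1.934881 - (-2.052) = 3.986881.
D >= 0, so the roots are real: z = (-b +/- sqrt(D)) / (2a) = (1.391 +/- 1.996718) / (-1.026).
  z_1 = (1.391 + 1.996718) / (-1.026) = -3.3019,   |z_1| = 3.3019.
  z_2 = (1.391 - 1.996718) / (-1.026) = 0.5904,   |z_2| = 0.5904.
Moduli of all roots: 3.3019, 0.5904.
All moduli strictly greater than 1? No.
Verdict: Not invertible.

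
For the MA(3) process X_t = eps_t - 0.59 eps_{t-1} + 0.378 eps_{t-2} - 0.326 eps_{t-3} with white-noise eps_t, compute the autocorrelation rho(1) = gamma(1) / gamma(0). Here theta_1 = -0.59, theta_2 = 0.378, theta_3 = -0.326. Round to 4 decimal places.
\rho(1) = -0.5862

For an MA(q) process with theta_0 = 1, the autocovariance is
  gamma(k) = sigma^2 * sum_{i=0..q-k} theta_i * theta_{i+k},
and rho(k) = gamma(k) / gamma(0). Sigma^2 cancels.
  numerator   = (1)*(-0.59) + (-0.59)*(0.378) + (0.378)*(-0.326) = -0.936248.
  denominator = (1)^2 + (-0.59)^2 + (0.378)^2 + (-0.326)^2 = 1.59726.
  rho(1) = -0.936248 / 1.59726 = -0.5862.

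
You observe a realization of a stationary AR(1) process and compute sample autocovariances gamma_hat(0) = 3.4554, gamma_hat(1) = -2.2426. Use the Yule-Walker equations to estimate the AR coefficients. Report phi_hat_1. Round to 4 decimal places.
\hat\phi_{1} = -0.6490

The Yule-Walker equations for an AR(p) process read, in matrix form,
  Gamma_p phi = r_p,   with   (Gamma_p)_{ij} = gamma(|i - j|),
                       (r_p)_i = gamma(i),   i,j = 1..p.
Substitute the sample gammas (Toeplitz matrix and right-hand side of size 1):
  Gamma_p = [[3.4554]]
  r_p     = [-2.2426]
With p = 1 this is the single equation gamma(0) phi_1 = gamma(1):
  phi_hat_1 = gamma(1) / gamma(0) = -2.2426 / 3.4554 = -0.6490.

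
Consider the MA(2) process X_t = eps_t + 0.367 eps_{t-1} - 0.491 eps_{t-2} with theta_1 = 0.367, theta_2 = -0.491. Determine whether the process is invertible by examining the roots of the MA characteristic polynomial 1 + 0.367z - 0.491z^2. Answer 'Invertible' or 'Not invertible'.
\text{Invertible}

The MA(q) characteristic polynomial is P(z) = 1 + 0.367z - 0.491z^2.
Invertibility requires all roots to lie outside the unit circle, i.e. |z| > 1 for every root.
Set 1 + (0.367) z + (-0.491) z^2 = 0, i.e. a z^2 + b z + c = 0 with a = -0.491, b = 0.367, c = 1.
Discriminant D = b^2 - 4ac = (0.367)^2 - 4*(-0.491)*1 = 0.134689 - (-1.964) = 2.098689.
D >= 0, so the roots are real: z = (-b +/- sqrt(D)) / (2a) = (-0.367 +/- 1.448685) / (-0.982).
  z_1 = (-0.367 + 1.448685) / (-0.982) = -1.1015,   |z_1| = 1.1015.
  z_2 = (-0.367 - 1.448685) / (-0.982) = 1.849,   |z_2| = 1.849.
Moduli of all roots: 1.1015, 1.8490.
All moduli strictly greater than 1? Yes.
Verdict: Invertible.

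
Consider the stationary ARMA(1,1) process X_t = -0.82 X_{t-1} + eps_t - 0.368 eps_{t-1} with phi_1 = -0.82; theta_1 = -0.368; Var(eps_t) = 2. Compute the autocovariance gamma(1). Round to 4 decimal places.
\gamma(1) = -9.4413

Multiply the model equation by X_{t-k} and take expectations. With theta_0 = psi_0 = 1 and psi_j the MA(infinity) weights, this gives
  gamma(k) - sum_i phi_i gamma(k-i) = c_k,
  c_k = sigma^2 * sum_{j=k..q} theta_j psi_{j-k}   (c_k = 0 for k > q),
using gamma(-m) = gamma(m).
psi-weights needed (psi_j = theta_j + sum_i phi_i psi_{j-i}):
  psi_1 = theta_1 + phi_1 = -0.368 + (-0.82) = -1.188
Right-hand sides:
  c_0 = sigma^2 (1 + theta_1 psi_1) = 2 * (1 + (-0.368)(-1.188)) = 2 * 1.437184 = 2.874368
  c_1 = sigma^2 theta_1 = 2 * (-0.368) = -0.736
  c_2 = 0
Equations for k = 0 and k = 1 (AR order 1):
  gamma(0) = phi_1 gamma(1) + c_0
  gamma(1) = phi_1 gamma(0) + c_1
Substituting the second into the first: gamma(0) (1 - phi_1^2) = c_0 + phi_1 c_1, so
  gamma(0) = (c_0 + phi_1 c_1) / (1 - phi_1^2) = (2.874368 + (-0.82)(-0.736)) / (1 - (-0.82)^2) = 3.477888 / 0.3276 = 10.616264.
  gamma(1) = phi_1 gamma(0) + c_1 = (-0.82)(10.616264) + (-0.736) = -9.441336.
Therefore gamma(1) = -9.4413 (to 4 decimal places).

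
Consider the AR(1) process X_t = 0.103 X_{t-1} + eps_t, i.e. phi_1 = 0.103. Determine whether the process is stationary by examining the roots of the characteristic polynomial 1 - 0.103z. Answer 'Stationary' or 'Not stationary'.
\text{Stationary}

The AR(p) characteristic polynomial is P(z) = 1 - 0.103z.
Stationarity requires all roots to lie outside the unit circle, i.e. |z| > 1 for every root.
This is linear in z: 1 + (-0.103) z = 0  =>  z = -1/(-0.103) = 9.708738,  |z| = 9.708738.
Moduli of all roots: 9.7087.
All moduli strictly greater than 1? Yes.
Verdict: Stationary.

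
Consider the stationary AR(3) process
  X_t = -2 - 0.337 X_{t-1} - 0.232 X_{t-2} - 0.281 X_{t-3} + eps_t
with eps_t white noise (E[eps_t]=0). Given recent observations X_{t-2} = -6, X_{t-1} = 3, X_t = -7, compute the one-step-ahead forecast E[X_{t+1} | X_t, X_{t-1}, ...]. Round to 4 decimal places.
E[X_{t+1} \mid \mathcal F_t] = 1.3490

For an AR(p) model X_t = c + sum_i phi_i X_{t-i} + eps_t, the
one-step-ahead conditional mean is
  E[X_{t+1} | X_t, ...] = c + sum_i phi_i X_{t+1-i}.
Substitute known values:
  E[X_{t+1} | ...] = -2 + (-0.337) * (-7) + (-0.232) * (3) + (-0.281) * (-6)
                   = 1.3490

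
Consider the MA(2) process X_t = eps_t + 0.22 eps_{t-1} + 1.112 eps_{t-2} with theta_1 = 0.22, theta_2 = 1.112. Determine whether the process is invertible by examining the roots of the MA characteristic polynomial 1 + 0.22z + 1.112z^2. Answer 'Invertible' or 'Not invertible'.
\text{Not invertible}

The MA(q) characteristic polynomial is P(z) = 1 + 0.22z + 1.112z^2.
Invertibility requires all roots to lie outside the unit circle, i.e. |z| > 1 for every root.
Set 1 + (0.22) z + (1.112) z^2 = 0, i.e. a z^2 + b z + c = 0 with a = 1.112, b = 0.22, c = 1.
Discriminant D = b^2 - 4ac = (0.22)^2 - 4*(1.112)*1 = 0.0484 - (4.448) = -4.3996.
D < 0, so the roots are the complex-conjugate pair z = (-b +/- i sqrt(-D)) / (2a) = -0.0989 +/- 0.9431i.
For a conjugate pair |z|^2 = z * conj(z) = (product of roots) = c/a = 1/(1.112) = 0.899281, so |z| = sqrt(0.899281) = 0.9483 for both roots.
Moduli of all roots: 0.9483, 0.9483.
All moduli strictly greater than 1? No.
Verdict: Not invertible.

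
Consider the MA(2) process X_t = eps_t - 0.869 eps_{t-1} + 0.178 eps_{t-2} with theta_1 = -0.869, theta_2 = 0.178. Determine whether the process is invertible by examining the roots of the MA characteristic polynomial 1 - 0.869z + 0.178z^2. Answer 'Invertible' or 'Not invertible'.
\text{Invertible}

The MA(q) characteristic polynomial is P(z) = 1 - 0.869z + 0.178z^2.
Invertibility requires all roots to lie outside the unit circle, i.e. |z| > 1 for every root.
Set 1 + (-0.869) z + (0.178) z^2 = 0, i.e. a z^2 + b z + c = 0 with a = 0.178, b = -0.869, c = 1.
Discriminant D = b^2 - 4ac = (-0.869)^2 - 4*(0.178)*1 = 0.755161 - (0.712) = 0.043161.
D >= 0, so the roots are real: z = (-b +/- sqrt(D)) / (2a) = (0.869 +/- 0.207752) / (0.356).
  z_1 = (0.869 + 0.207752) / (0.356) = 3.0246,   |z_1| = 3.0246.
  z_2 = (0.869 - 0.207752) / (0.356) = 1.8574,   |z_2| = 1.8574.
Moduli of all roots: 3.0246, 1.8574.
All moduli strictly greater than 1? Yes.
Verdict: Invertible.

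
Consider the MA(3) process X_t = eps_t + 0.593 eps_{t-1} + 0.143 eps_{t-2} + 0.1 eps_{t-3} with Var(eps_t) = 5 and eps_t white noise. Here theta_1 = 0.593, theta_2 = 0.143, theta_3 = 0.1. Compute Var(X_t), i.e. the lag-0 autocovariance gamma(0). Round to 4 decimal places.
\gamma(0) = 6.9105

For an MA(q) process X_t = eps_t + sum_i theta_i eps_{t-i} with
Var(eps_t) = sigma^2, the variance is
  gamma(0) = sigma^2 * (1 + sum_i theta_i^2).
  sum_i theta_i^2 = (0.593)^2 + (0.143)^2 + (0.1)^2 = 0.351649 + 0.020449 + 0.01 = 0.382098.
  gamma(0) = 5 * (1 + 0.382098) = 5 * 1.382098 = 6.91049, which rounds to 6.9105.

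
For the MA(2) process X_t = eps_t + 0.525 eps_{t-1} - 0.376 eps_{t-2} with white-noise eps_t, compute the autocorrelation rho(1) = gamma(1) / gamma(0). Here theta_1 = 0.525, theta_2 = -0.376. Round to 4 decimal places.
\rho(1) = 0.2312

For an MA(q) process with theta_0 = 1, the autocovariance is
  gamma(k) = sigma^2 * sum_{i=0..q-k} theta_i * theta_{i+k},
and rho(k) = gamma(k) / gamma(0). Sigma^2 cancels.
  numerator   = (1)*(0.525) + (0.525)*(-0.376) = 0.3276.
  denominator = (1)^2 + (0.525)^2 + (-0.376)^2 = 1.417001.
  rho(1) = 0.3276 / 1.417001 = 0.2312.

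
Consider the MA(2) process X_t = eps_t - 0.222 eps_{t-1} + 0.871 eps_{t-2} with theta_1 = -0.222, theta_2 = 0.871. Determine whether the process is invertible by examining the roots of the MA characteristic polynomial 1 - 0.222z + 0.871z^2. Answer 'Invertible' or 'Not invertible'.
\text{Invertible}

The MA(q) characteristic polynomial is P(z) = 1 - 0.222z + 0.871z^2.
Invertibility requires all roots to lie outside the unit circle, i.e. |z| > 1 for every root.
Set 1 + (-0.222) z + (0.871) z^2 = 0, i.e. a z^2 + b z + c = 0 with a = 0.871, b = -0.222, c = 1.
Discriminant D = b^2 - 4ac = (-0.222)^2 - 4*(0.871)*1 = 0.049284 - (3.484) = -3.434716.
D < 0, so the roots are the complex-conjugate pair z = (-b +/- i sqrt(-D)) / (2a) = 0.1274 +/- 1.0639i.
For a conjugate pair |z|^2 = z * conj(z) = (product of roots) = c/a = 1/(0.871) = 1.148106, so |z| = sqrt(1.148106) = 1.0715 for both roots.
Moduli of all roots: 1.0715, 1.0715.
All moduli strictly greater than 1? Yes.
Verdict: Invertible.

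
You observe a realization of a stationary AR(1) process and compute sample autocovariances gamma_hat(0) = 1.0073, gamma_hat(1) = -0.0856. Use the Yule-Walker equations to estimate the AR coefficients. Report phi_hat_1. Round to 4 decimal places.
\hat\phi_{1} = -0.0850

The Yule-Walker equations for an AR(p) process read, in matrix form,
  Gamma_p phi = r_p,   with   (Gamma_p)_{ij} = gamma(|i - j|),
                       (r_p)_i = gamma(i),   i,j = 1..p.
Substitute the sample gammas (Toeplitz matrix and right-hand side of size 1):
  Gamma_p = [[1.0073]]
  r_p     = [-0.0856]
With p = 1 this is the single equation gamma(0) phi_1 = gamma(1):
  phi_hat_1 = gamma(1) / gamma(0) = -0.0856 / 1.0073 = -0.0850.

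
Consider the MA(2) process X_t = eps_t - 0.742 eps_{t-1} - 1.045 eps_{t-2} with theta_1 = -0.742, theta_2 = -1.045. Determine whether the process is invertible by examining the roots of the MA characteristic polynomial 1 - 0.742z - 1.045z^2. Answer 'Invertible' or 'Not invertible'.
\text{Not invertible}

The MA(q) characteristic polynomial is P(z) = 1 - 0.742z - 1.045z^2.
Invertibility requires all roots to lie outside the unit circle, i.e. |z| > 1 for every root.
Set 1 + (-0.742) z + (-1.045) z^2 = 0, i.e. a z^2 + b z + c = 0 with a = -1.045, b = -0.742, c = 1.
Discriminant D = b^2 - 4ac = (-0.742)^2 - 4*(-1.045)*1 = 0.550564 - (-4.18) = 4.730564.
D >= 0, so the roots are real: z = (-b +/- sqrt(D)) / (2a) = (0.742 +/- 2.174986) / (-2.09).
  z_1 = (0.742 + 2.174986) / (-2.09) = -1.3957,   |z_1| = 1.3957.
  z_2 = (0.742 - 2.174986) / (-2.09) = 0.6856,   |z_2| = 0.6856.
Moduli of all roots: 1.3957, 0.6856.
All moduli strictly greater than 1? No.
Verdict: Not invertible.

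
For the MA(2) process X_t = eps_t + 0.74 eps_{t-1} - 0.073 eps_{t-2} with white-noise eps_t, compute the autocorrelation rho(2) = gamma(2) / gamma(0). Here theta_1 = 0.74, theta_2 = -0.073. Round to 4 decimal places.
\rho(2) = -0.0470

For an MA(q) process with theta_0 = 1, the autocovariance is
  gamma(k) = sigma^2 * sum_{i=0..q-k} theta_i * theta_{i+k},
and rho(k) = gamma(k) / gamma(0). Sigma^2 cancels.
  numerator   = (1)*(-0.073) = -0.073.
  denominator = (1)^2 + (0.74)^2 + (-0.073)^2 = 1.552929.
  rho(2) = -0.073 / 1.552929 = -0.0470.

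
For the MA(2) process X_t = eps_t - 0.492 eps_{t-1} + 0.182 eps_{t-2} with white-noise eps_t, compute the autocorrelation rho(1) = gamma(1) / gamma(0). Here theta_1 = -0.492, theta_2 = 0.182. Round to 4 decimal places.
\rho(1) = -0.4560

For an MA(q) process with theta_0 = 1, the autocovariance is
  gamma(k) = sigma^2 * sum_{i=0..q-k} theta_i * theta_{i+k},
and rho(k) = gamma(k) / gamma(0). Sigma^2 cancels.
  numerator   = (1)*(-0.492) + (-0.492)*(0.182) = -0.581544.
  denominator = (1)^2 + (-0.492)^2 + (0.182)^2 = 1.275188.
  rho(1) = -0.581544 / 1.275188 = -0.4560.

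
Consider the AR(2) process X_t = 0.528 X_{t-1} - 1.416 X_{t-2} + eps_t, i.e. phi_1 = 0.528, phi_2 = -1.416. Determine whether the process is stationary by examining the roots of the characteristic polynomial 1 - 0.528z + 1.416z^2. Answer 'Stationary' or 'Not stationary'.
\text{Not stationary}

The AR(p) characteristic polynomial is P(z) = 1 - 0.528z + 1.416z^2.
Stationarity requires all roots to lie outside the unit circle, i.e. |z| > 1 for every root.
Set 1 + (-0.528) z + (1.416) z^2 = 0, i.e. a z^2 + b z + c = 0 with a = 1.416, b = -0.528, c = 1.
Discriminant D = b^2 - 4ac = (-0.528)^2 - 4*(1.416)*1 = 0.278784 - (5.664) = -5.385216.
D < 0, so the roots are the complex-conjugate pair z = (-b +/- i sqrt(-D)) / (2a) = 0.1864 +/- 0.8194i.
For a conjugate pair |z|^2 = z * conj(z) = (product of roots) = c/a = 1/(1.416) = 0.706215, so |z| = sqrt(0.706215) = 0.8404 for both roots.
Moduli of all roots: 0.8404, 0.8404.
All moduli strictly greater than 1? No.
Verdict: Not stationary.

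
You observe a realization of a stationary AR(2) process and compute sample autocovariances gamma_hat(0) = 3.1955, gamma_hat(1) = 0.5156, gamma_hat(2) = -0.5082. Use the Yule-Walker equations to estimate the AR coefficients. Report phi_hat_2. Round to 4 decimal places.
\hat\phi_{2} = -0.1900

The Yule-Walker equations for an AR(p) process read, in matrix form,
  Gamma_p phi = r_p,   with   (Gamma_p)_{ij} = gamma(|i - j|),
                       (r_p)_i = gamma(i),   i,j = 1..p.
Substitute the sample gammas (Toeplitz matrix and right-hand side of size 2):
  Gamma_p = [[3.1955, 0.5156], [0.5156, 3.1955]]
  r_p     = [0.5156, -0.5082]
Written out:
  3.1955 phi_1 + 0.5156 phi_2 = 0.5156
  0.5156 phi_1 + 3.1955 phi_2 = -0.5082
Solve by Cramer's rule:
  det = gamma(0)^2 - gamma(1)^2 = (3.1955)^2 - (0.5156)^2 = 10.21122025 - 0.26584336 = 9.94537689
  phi_hat_1 = [gamma(1) gamma(0) - gamma(1) gamma(2)] / det = [(0.5156)(3.1955) - (0.5156)(-0.5082)] / 9.94537689 = 1.90962772 / 9.94537689 = 0.192
  phi_hat_2 = [gamma(0) gamma(2) - gamma(1)^2] / det = [(3.1955)(-0.5082) - (0.5156)^2] / 9.94537689 = -1.88979646 / 9.94537689 = -0.19
So phi_hat = [0.1920, -0.1900].
Therefore phi_hat_2 = -0.1900.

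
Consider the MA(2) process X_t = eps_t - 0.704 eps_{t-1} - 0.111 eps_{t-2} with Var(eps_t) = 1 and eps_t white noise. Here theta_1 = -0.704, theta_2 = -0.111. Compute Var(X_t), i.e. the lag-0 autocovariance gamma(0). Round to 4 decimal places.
\gamma(0) = 1.5079

For an MA(q) process X_t = eps_t + sum_i theta_i eps_{t-i} with
Var(eps_t) = sigma^2, the variance is
  gamma(0) = sigma^2 * (1 + sum_i theta_i^2).
  sum_i theta_i^2 = (-0.704)^2 + (-0.111)^2 = 0.495616 + 0.012321 = 0.507937.
  gamma(0) = 1 * (1 + 0.507937) = 1 * 1.507937 = 1.507937, which rounds to 1.5079.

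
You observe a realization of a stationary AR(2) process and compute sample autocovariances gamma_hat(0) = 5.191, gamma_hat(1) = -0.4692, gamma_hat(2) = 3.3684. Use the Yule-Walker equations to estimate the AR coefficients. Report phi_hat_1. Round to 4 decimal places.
\hat\phi_{1} = -0.0320

The Yule-Walker equations for an AR(p) process read, in matrix form,
  Gamma_p phi = r_p,   with   (Gamma_p)_{ij} = gamma(|i - j|),
                       (r_p)_i = gamma(i),   i,j = 1..p.
Substitute the sample gammas (Toeplitz matrix and right-hand side of size 2):
  Gamma_p = [[5.191, -0.4692], [-0.4692, 5.191]]
  r_p     = [-0.4692, 3.3684]
Written out:
  5.191 phi_1 - 0.4692 phi_2 = -0.4692
  -0.4692 phi_1 + 5.191 phi_2 = 3.3684
Solve by Cramer's rule:
  det = gamma(0)^2 - gamma(1)^2 = (5.191)^2 - (-0.4692)^2 = 26.946481 - 0.22014864 = 26.72633236
  phi_hat_1 = [gamma(1) gamma(0) - gamma(1) gamma(2)] / det = [(-0.4692)(5.191) - (-0.4692)(3.3684)] / 26.72633236 = -0.85516392 / 26.72633236 = -0.032
  phi_hat_2 = [gamma(0) gamma(2) - gamma(1)^2] / det = [(5.191)(3.3684) - (-0.4692)^2] / 26.72633236 = 17.26521576 / 26.72633236 = 0.646
So phi_hat = [-0.0320, 0.6460].
Therefore phi_hat_1 = -0.0320.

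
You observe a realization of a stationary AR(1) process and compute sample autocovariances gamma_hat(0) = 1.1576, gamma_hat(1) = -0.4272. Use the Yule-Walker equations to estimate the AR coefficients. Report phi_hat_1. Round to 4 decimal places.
\hat\phi_{1} = -0.3690

The Yule-Walker equations for an AR(p) process read, in matrix form,
  Gamma_p phi = r_p,   with   (Gamma_p)_{ij} = gamma(|i - j|),
                       (r_p)_i = gamma(i),   i,j = 1..p.
Substitute the sample gammas (Toeplitz matrix and right-hand side of size 1):
  Gamma_p = [[1.1576]]
  r_p     = [-0.4272]
With p = 1 this is the single equation gamma(0) phi_1 = gamma(1):
  phi_hat_1 = gamma(1) / gamma(0) = -0.4272 / 1.1576 = -0.3690.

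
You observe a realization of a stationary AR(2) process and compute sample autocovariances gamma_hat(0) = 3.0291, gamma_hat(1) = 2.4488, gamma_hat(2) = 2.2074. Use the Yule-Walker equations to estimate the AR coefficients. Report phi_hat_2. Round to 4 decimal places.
\hat\phi_{2} = 0.2170

The Yule-Walker equations for an AR(p) process read, in matrix form,
  Gamma_p phi = r_p,   with   (Gamma_p)_{ij} = gamma(|i - j|),
                       (r_p)_i = gamma(i),   i,j = 1..p.
Substitute the sample gammas (Toeplitz matrix and right-hand side of size 2):
  Gamma_p = [[3.0291, 2.4488], [2.4488, 3.0291]]
  r_p     = [2.4488, 2.2074]
Written out:
  3.0291 phi_1 + 2.4488 phi_2 = 2.4488
  2.4488 phi_1 + 3.0291 phi_2 = 2.2074
Solve by Cramer's rule:
  det = gamma(0)^2 - gamma(1)^2 = (3.0291)^2 - (2.4488)^2 = 9.17544681 - 5.99662144 = 3.17882537
  phi_hat_1 = [gamma(1) gamma(0) - gamma(1) gamma(2)] / det = [(2.4488)(3.0291) - (2.4488)(2.2074)] / 3.17882537 = 2.01217896 / 3.17882537 = 0.633
  phi_hat_2 = [gamma(0) gamma(2) - gamma(1)^2] / det = [(3.0291)(2.2074) - (2.4488)^2] / 3.17882537 = 0.6898139 / 3.17882537 = 0.217
So phi_hat = [0.6330, 0.2170].
Therefore phi_hat_2 = 0.2170.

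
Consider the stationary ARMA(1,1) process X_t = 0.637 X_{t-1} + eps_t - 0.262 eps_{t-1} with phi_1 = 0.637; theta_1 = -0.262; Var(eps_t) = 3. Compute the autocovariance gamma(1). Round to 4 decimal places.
\gamma(1) = 1.5772

Multiply the model equation by X_{t-k} and take expectations. With theta_0 = psi_0 = 1 and psi_j the MA(infinity) weights, this gives
  gamma(k) - sum_i phi_i gamma(k-i) = c_k,
  c_k = sigma^2 * sum_{j=k..q} theta_j psi_{j-k}   (c_k = 0 for k > q),
using gamma(-m) = gamma(m).
psi-weights needed (psi_j = theta_j + sum_i phi_i psi_{j-i}):
  psi_1 = theta_1 + phi_1 = -0.262 + (0.637) = 0.375
Right-hand sides:
  c_0 = sigma^2 (1 + theta_1 psi_1) = 3 * (1 + (-0.262)(0.375)) = 3 * 0.90175 = 2.70525
  c_1 = sigma^2 theta_1 = 3 * (-0.262) = -0.786
  c_2 = 0
Equations for k = 0 and k = 1 (AR order 1):
  gamma(0) = phi_1 gamma(1) + c_0
  gamma(1) = phi_1 gamma(0) + c_1
Substituting the second into the first: gamma(0) (1 - phi_1^2) = c_0 + phi_1 c_1, so
  gamma(0) = (c_0 + phi_1 c_1) / (1 - phi_1^2) = (2.70525 + (0.637)(-0.786)) / (1 - (0.637)^2) = 2.204568 / 0.594231 = 3.709951.
  gamma(1) = phi_1 gamma(0) + c_1 = (0.637)(3.709951) + (-0.786) = 1.577239.
Therefore gamma(1) = 1.5772 (to 4 decimal places).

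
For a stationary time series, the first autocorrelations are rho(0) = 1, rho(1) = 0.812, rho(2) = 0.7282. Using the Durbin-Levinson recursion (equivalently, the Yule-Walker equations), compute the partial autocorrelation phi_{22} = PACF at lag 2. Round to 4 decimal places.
\phi_{22} = 0.2021

The PACF at lag k is phi_{kk}, the last component of the solution
to the Yule-Walker system G_k phi = r_k where
  (G_k)_{ij} = rho(|i - j|), (r_k)_i = rho(i), i,j = 1..k.
Equivalently, Durbin-Levinson gives phi_{kk} iteratively:
  phi_{11} = rho(1)
  phi_{kk} = [rho(k) - sum_{j=1..k-1} phi_{k-1,j} rho(k-j)]
            / [1 - sum_{j=1..k-1} phi_{k-1,j} rho(j)],
  phi_{k,j} = phi_{k-1,j} - phi_{kk} phi_{k-1,k-j},  j = 1..k-1.
Step k = 1:
  phi_11 = rho(1) = 0.812.
Step k = 2:
  phi_22 = [rho(2) - phi_11 rho(1)] / [1 - phi_11 rho(1)] = [0.7282 - (0.812)(0.812)] / [1 - (0.812)(0.812)]
         = 0.068856 / 0.340656 = 0.2021.
Therefore phi_{22} = 0.2021.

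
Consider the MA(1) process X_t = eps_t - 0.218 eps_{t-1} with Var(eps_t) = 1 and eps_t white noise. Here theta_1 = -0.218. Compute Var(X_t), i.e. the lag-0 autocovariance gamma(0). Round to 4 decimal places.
\gamma(0) = 1.0475

For an MA(q) process X_t = eps_t + sum_i theta_i eps_{t-i} with
Var(eps_t) = sigma^2, the variance is
  gamma(0) = sigma^2 * (1 + sum_i theta_i^2).
  sum_i theta_i^2 = (-0.218)^2 = 0.047524.
  gamma(0) = 1 * (1 + 0.047524) = 1 * 1.047524 = 1.047524, which rounds to 1.0475.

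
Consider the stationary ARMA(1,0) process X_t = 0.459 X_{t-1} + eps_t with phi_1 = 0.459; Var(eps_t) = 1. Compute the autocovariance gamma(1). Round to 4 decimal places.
\gamma(1) = 0.5815

Multiply the model equation by X_{t-k} and take expectations. With theta_0 = psi_0 = 1 and psi_j the MA(infinity) weights, this gives
  gamma(k) - sum_i phi_i gamma(k-i) = c_k,
  c_k = sigma^2 * sum_{j=k..q} theta_j psi_{j-k}   (c_k = 0 for k > q),
using gamma(-m) = gamma(m).
Pure AR (q = 0): c_0 = sigma^2 = 1, c_k = 0 for k >= 1.
Equations for k = 0 and k = 1 (AR order 1):
  gamma(0) = phi_1 gamma(1) + c_0
  gamma(1) = phi_1 gamma(0) + c_1
Substituting the second into the first: gamma(0) (1 - phi_1^2) = c_0 + phi_1 c_1, so
  gamma(0) = c_0 / (1 - phi_1^2) = 1 / (1 - (0.459)^2) = 1 / 0.789319 = 1.266915.
  gamma(1) = phi_1 gamma(0) = (0.459)(1.266915) = 0.581514.
Therefore gamma(1) = 0.5815 (to 4 decimal places).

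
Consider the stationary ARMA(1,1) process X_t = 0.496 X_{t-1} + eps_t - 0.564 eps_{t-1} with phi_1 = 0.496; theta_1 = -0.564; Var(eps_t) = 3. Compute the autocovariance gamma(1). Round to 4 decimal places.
\gamma(1) = -0.1949

Multiply the model equation by X_{t-k} and take expectations. With theta_0 = psi_0 = 1 and psi_j the MA(infinity) weights, this gives
  gamma(k) - sum_i phi_i gamma(k-i) = c_k,
  c_k = sigma^2 * sum_{j=k..q} theta_j psi_{j-k}   (c_k = 0 for k > q),
using gamma(-m) = gamma(m).
psi-weights needed (psi_j = theta_j + sum_i phi_i psi_{j-i}):
  psi_1 = theta_1 + phi_1 = -0.564 + (0.496) = -0.068
Right-hand sides:
  c_0 = sigma^2 (1 + theta_1 psi_1) = 3 * (1 + (-0.564)(-0.068)) = 3 * 1.038352 = 3.115056
  c_1 = sigma^2 theta_1 = 3 * (-0.564) = -1.692
  c_2 = 0
Equations for k = 0 and k = 1 (AR order 1):
  gamma(0) = phi_1 gamma(1) + c_0
  gamma(1) = phi_1 gamma(0) + c_1
Substituting the second into the first: gamma(0) (1 - phi_1^2) = c_0 + phi_1 c_1, so
  gamma(0) = (c_0 + phi_1 c_1) / (1 - phi_1^2) = (3.115056 + (0.496)(-1.692)) / (1 - (0.496)^2) = 2.275824 / 0.753984 = 3.018398.
  gamma(1) = phi_1 gamma(0) + c_1 = (0.496)(3.018398) + (-1.692) = -0.194874.
Therefore gamma(1) = -0.1949 (to 4 decimal places).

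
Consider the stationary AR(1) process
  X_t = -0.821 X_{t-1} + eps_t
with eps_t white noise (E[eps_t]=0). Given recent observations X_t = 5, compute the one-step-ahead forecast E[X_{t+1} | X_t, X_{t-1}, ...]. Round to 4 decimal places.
E[X_{t+1} \mid \mathcal F_t] = -4.1050

For an AR(p) model X_t = c + sum_i phi_i X_{t-i} + eps_t, the
one-step-ahead conditional mean is
  E[X_{t+1} | X_t, ...] = c + sum_i phi_i X_{t+1-i}.
Substitute known values:
  E[X_{t+1} | ...] = (-0.821) * (5)
                   = -4.1050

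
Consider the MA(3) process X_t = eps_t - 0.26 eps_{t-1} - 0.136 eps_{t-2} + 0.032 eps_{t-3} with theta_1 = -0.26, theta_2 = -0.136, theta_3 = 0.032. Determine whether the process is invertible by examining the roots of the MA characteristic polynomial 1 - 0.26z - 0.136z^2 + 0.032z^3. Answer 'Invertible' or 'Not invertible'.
\text{Invertible}

The MA(q) characteristic polynomial is P(z) = 1 - 0.26z - 0.136z^2 + 0.032z^3.
Invertibility requires all roots to lie outside the unit circle, i.e. |z| > 1 for every root.
Degree 3: look for a simple real root z0 first, then factor out (1 - z/z0) and solve the remaining quadratic.
Testing z0 = 2.5: P(2.5) = 1 + (-0.26)(2.5) + (-0.136)(2.5)^2 + (0.032)(2.5)^3
  = 1 + (-0.65) + (-0.85) + (0.5) = 0.  So z_0 = 2.5 is a root, |z_0| = 2.5.
Divide out the factor (1 - 0.4 z) = (1 - z/z0) (since 1/z0 = 0.4):
  P(z) = (1 - 0.4 z)(1 + (0.14) z + (-0.08) z^2)
  [check: z-coef 0.14 - (0.4) = -0.26; z^2-coef -0.08 - (0.4)(0.14) = -0.136; z^3-coef -(0.4)(-0.08) = 0.032.]
Remaining roots from the quadratic factor 1 + (0.14) z + (-0.08) z^2:
  Set 1 + (0.14) z + (-0.08) z^2 = 0, i.e. a z^2 + b z + c = 0 with a = -0.08, b = 0.14, c = 1.
  Discriminant D = b^2 - 4ac = (0.14)^2 - 4*(-0.08)*1 = 0.0196 - (-0.32) = 0.3396.
  D >= 0, so the roots are real: z = (-b +/- sqrt(D)) / (2a) = (-0.14 +/- 0.582752) / (-0.16).
    z_1 = (-0.14 + 0.582752) / (-0.16) = -2.7672,   |z_1| = 2.7672.
    z_2 = (-0.14 - 0.582752) / (-0.16) = 4.5172,   |z_2| = 4.5172.
Moduli of all roots: 2.5000, 2.7672, 4.5172.
All moduli strictly greater than 1? Yes.
Verdict: Invertible.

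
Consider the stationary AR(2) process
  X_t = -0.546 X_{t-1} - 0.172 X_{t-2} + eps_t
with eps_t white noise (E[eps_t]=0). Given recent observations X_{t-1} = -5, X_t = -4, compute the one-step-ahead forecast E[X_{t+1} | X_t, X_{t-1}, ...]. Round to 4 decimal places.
E[X_{t+1} \mid \mathcal F_t] = 3.0440

For an AR(p) model X_t = c + sum_i phi_i X_{t-i} + eps_t, the
one-step-ahead conditional mean is
  E[X_{t+1} | X_t, ...] = c + sum_i phi_i X_{t+1-i}.
Substitute known values:
  E[X_{t+1} | ...] = (-0.546) * (-4) + (-0.172) * (-5)
                   = 3.0440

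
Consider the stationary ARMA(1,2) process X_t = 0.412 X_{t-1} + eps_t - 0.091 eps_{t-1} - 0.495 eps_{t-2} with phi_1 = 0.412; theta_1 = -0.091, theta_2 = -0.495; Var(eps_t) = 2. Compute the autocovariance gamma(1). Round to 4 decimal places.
\gamma(1) = 0.5397

Multiply the model equation by X_{t-k} and take expectations. With theta_0 = psi_0 = 1 and psi_j the MA(infinity) weights, this gives
  gamma(k) - sum_i phi_i gamma(k-i) = c_k,
  c_k = sigma^2 * sum_{j=k..q} theta_j psi_{j-k}   (c_k = 0 for k > q),
using gamma(-m) = gamma(m).
psi-weights needed (psi_j = theta_j + sum_i phi_i psi_{j-i}):
  psi_1 = theta_1 + phi_1 = -0.091 + (0.412) = 0.321
  psi_2 = theta_2 + phi_1 psi_1 = -0.495 + (0.412)(0.321) = -0.362748
Right-hand sides:
  c_0 = sigma^2 (1 + theta_1 psi_1 + theta_2 psi_2) = 2 * (1 + (-0.091)(0.321) + (-0.495)(-0.362748)) = 2 * 1.150349 = 2.300699
  c_1 = sigma^2 (theta_1 + theta_2 psi_1) = 2 * (-0.091 + (-0.495)(0.321)) = -0.49979
  c_2 = sigma^2 theta_2 = 2 * (-0.495) = -0.99
Equations for k = 0 and k = 1 (AR order 1):
  gamma(0) = phi_1 gamma(1) + c_0
  gamma(1) = phi_1 gamma(0) + c_1
Substituting the second into the first: gamma(0) (1 - phi_1^2) = c_0 + phi_1 c_1, so
  gamma(0) = (c_0 + phi_1 c_1) / (1 - phi_1^2) = (2.300699 + (0.412)(-0.49979)) / (1 - (0.412)^2) = 2.094785 / 0.830256 = 2.523059.
  gamma(1) = phi_1 gamma(0) + c_1 = (0.412)(2.523059) + (-0.49979) = 0.53971.
Therefore gamma(1) = 0.5397 (to 4 decimal places).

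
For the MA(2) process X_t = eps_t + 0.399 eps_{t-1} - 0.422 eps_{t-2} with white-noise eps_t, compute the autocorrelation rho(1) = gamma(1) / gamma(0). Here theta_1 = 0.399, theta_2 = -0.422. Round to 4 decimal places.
\rho(1) = 0.1725

For an MA(q) process with theta_0 = 1, the autocovariance is
  gamma(k) = sigma^2 * sum_{i=0..q-k} theta_i * theta_{i+k},
and rho(k) = gamma(k) / gamma(0). Sigma^2 cancels.
  numerator   = (1)*(0.399) + (0.399)*(-0.422) = 0.230622.
  denominator = (1)^2 + (0.399)^2 + (-0.422)^2 = 1.337285.
  rho(1) = 0.230622 / 1.337285 = 0.1725.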